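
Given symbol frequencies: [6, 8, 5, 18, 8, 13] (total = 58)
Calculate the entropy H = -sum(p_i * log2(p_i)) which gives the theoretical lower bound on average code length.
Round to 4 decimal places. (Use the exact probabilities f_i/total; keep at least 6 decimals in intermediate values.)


Per-symbol terms -p_i * log2(p_i) with p_i = f_i/58:
  p = 6/58 = 0.103448: log2(p) = -3.273018, -p*log2(p) = 0.338588
  p = 8/58 = 0.137931: log2(p) = -2.857981, -p*log2(p) = 0.394204
  p = 5/58 = 0.086207: log2(p) = -3.536053, -p*log2(p) = 0.304832
  p = 18/58 = 0.310345: log2(p) = -1.688056, -p*log2(p) = 0.523879
  p = 8/58 = 0.137931: log2(p) = -2.857981, -p*log2(p) = 0.394204
  p = 13/58 = 0.224138: log2(p) = -2.157541, -p*log2(p) = 0.483587
H = 0.338588 + 0.394204 + 0.304832 + 0.523879 + 0.394204 + 0.483587 = 2.439294

H = 2.4393 bits/symbol


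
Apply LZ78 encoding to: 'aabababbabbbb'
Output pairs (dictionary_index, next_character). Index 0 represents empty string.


LZ78 encoding steps:
Dictionary: {0: ''}
Step 1: w='' (idx 0), next='a' -> output (0, 'a'), add 'a' as idx 1
Step 2: w='a' (idx 1), next='b' -> output (1, 'b'), add 'ab' as idx 2
Step 3: w='ab' (idx 2), next='a' -> output (2, 'a'), add 'aba' as idx 3
Step 4: w='' (idx 0), next='b' -> output (0, 'b'), add 'b' as idx 4
Step 5: w='b' (idx 4), next='a' -> output (4, 'a'), add 'ba' as idx 5
Step 6: w='b' (idx 4), next='b' -> output (4, 'b'), add 'bb' as idx 6
Step 7: w='bb' (idx 6), end of input -> output (6, '')


Encoded: [(0, 'a'), (1, 'b'), (2, 'a'), (0, 'b'), (4, 'a'), (4, 'b'), (6, '')]


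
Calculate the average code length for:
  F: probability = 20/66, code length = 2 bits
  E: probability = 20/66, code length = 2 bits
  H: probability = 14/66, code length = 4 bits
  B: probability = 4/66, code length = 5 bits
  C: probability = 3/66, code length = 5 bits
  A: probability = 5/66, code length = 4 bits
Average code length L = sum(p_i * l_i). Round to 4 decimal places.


Weighted contributions p_i * l_i:
  F: (20/66) * 2 = 40/66
  E: (20/66) * 2 = 40/66
  H: (14/66) * 4 = 56/66
  B: (4/66) * 5 = 20/66
  C: (3/66) * 5 = 15/66
  A: (5/66) * 4 = 20/66
Sum = (40 + 40 + 56 + 20 + 15 + 20)/66 = 191/66

L = 191/66 = 2.8939 bits/symbol


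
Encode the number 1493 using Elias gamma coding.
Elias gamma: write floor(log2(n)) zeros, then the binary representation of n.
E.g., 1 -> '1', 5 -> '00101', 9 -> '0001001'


num_bits = floor(log2(1493)) + 1 = 11
leading_zeros = num_bits - 1 = 10
binary(1493) = 10111010101

Elias gamma(1493) = '0000000000' + '10111010101' = 000000000010111010101 (21 bits)


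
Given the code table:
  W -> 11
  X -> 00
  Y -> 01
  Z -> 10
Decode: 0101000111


Decoding:
01 -> Y
01 -> Y
00 -> X
01 -> Y
11 -> W


Result: YYXYW


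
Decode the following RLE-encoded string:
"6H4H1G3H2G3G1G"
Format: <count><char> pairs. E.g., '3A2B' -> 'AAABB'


Expanding each <count><char> pair:
  6H -> 'HHHHHH'
  4H -> 'HHHH'
  1G -> 'G'
  3H -> 'HHH'
  2G -> 'GG'
  3G -> 'GGG'
  1G -> 'G'

Decoded = HHHHHHHHHHGHHHGGGGGG


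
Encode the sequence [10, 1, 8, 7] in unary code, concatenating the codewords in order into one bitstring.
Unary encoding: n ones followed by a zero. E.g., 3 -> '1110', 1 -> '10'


Encode each number as n ones followed by a terminating 0:
  10 -> 11111111110 (11 bits)
  1 -> 10 (2 bits)
  8 -> 111111110 (9 bits)
  7 -> 11111110 (8 bits)
Total length = 11 + 2 + 9 + 8 = 30 bits.

Unary([10, 1, 8, 7]) = 111111111101011111111011111110 (30 bits)


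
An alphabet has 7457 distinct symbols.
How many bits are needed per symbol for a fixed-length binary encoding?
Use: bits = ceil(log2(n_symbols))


log2(7457) = 12.8644
Bracket: 2^12 = 4096 < 7457 <= 2^13 = 8192
So ceil(log2(7457)) = 13

bits = ceil(log2(7457)) = ceil(12.8644) = 13 bits


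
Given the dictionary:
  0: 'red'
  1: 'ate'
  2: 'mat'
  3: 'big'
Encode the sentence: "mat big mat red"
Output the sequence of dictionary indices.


Look up each word in the dictionary:
  'mat' -> 2
  'big' -> 3
  'mat' -> 2
  'red' -> 0

Encoded: [2, 3, 2, 0]


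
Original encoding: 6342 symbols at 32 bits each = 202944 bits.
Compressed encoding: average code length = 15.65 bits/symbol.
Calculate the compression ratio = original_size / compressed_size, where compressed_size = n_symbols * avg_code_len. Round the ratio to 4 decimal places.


original_size = n_symbols * orig_bits = 6342 * 32 = 202944 bits
compressed_size = n_symbols * avg_code_len = 6342 * 15.65 = 99252.3 bits
ratio = original_size / compressed_size = 202944 / 99252.3 = 2.0447

Compression ratio = 2.0447


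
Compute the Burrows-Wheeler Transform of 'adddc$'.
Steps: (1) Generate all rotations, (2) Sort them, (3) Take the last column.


Rotations (sorted):
  0: $adddc -> last char: c
  1: adddc$ -> last char: $
  2: c$addd -> last char: d
  3: dc$add -> last char: d
  4: ddc$ad -> last char: d
  5: dddc$a -> last char: a


BWT = c$ddda


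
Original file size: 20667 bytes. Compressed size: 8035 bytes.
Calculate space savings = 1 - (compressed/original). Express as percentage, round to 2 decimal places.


ratio = compressed/original = 8035/20667 = 0.388784
savings = 1 - ratio = 1 - 0.388784 = 0.611216
as a percentage: 0.611216 * 100 = 61.12%

Space savings = 1 - 8035/20667 = 61.12%


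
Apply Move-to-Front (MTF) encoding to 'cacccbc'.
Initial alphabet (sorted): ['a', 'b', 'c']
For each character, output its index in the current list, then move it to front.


MTF encoding:
'c': index 2 in ['a', 'b', 'c'] -> ['c', 'a', 'b']
'a': index 1 in ['c', 'a', 'b'] -> ['a', 'c', 'b']
'c': index 1 in ['a', 'c', 'b'] -> ['c', 'a', 'b']
'c': index 0 in ['c', 'a', 'b'] -> ['c', 'a', 'b']
'c': index 0 in ['c', 'a', 'b'] -> ['c', 'a', 'b']
'b': index 2 in ['c', 'a', 'b'] -> ['b', 'c', 'a']
'c': index 1 in ['b', 'c', 'a'] -> ['c', 'b', 'a']


Output: [2, 1, 1, 0, 0, 2, 1]


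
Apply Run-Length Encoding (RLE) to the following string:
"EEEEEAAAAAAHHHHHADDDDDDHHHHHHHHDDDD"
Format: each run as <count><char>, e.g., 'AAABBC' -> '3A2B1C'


Scanning runs left to right:
  i=0: run of 'E' x 5 -> '5E'
  i=5: run of 'A' x 6 -> '6A'
  i=11: run of 'H' x 5 -> '5H'
  i=16: run of 'A' x 1 -> '1A'
  i=17: run of 'D' x 6 -> '6D'
  i=23: run of 'H' x 8 -> '8H'
  i=31: run of 'D' x 4 -> '4D'

RLE = 5E6A5H1A6D8H4D


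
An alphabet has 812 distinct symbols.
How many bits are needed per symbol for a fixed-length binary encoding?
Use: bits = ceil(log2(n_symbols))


log2(812) = 9.6653
Bracket: 2^9 = 512 < 812 <= 2^10 = 1024
So ceil(log2(812)) = 10

bits = ceil(log2(812)) = ceil(9.6653) = 10 bits


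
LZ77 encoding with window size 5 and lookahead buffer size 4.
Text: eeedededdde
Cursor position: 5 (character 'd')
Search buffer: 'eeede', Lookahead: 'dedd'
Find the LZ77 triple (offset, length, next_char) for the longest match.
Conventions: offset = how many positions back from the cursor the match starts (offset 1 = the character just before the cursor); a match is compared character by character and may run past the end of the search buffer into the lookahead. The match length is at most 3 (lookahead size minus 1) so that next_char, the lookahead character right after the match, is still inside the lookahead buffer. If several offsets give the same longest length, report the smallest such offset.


Try each offset into the search buffer:
  offset=1 (pos 4, char 'e'): match length 0
  offset=2 (pos 3, char 'd'): match length 3
  offset=3 (pos 2, char 'e'): match length 0
  offset=4 (pos 1, char 'e'): match length 0
  offset=5 (pos 0, char 'e'): match length 0
Longest match has length 3 at offset 2.
next_char = character at position 5 + 3 = 8 -> 'd'

Best match: offset=2, length=3 (matching 'ded' starting at position 3)
LZ77 triple: (2, 3, 'd')


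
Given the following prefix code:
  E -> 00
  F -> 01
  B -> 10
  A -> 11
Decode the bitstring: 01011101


Decoding step by step:
Bits 01 -> F
Bits 01 -> F
Bits 11 -> A
Bits 01 -> F


Decoded message: FFAF


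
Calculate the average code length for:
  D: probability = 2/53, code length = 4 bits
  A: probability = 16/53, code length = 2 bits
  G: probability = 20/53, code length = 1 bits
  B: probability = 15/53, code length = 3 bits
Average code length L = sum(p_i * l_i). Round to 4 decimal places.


Weighted contributions p_i * l_i:
  D: (2/53) * 4 = 8/53
  A: (16/53) * 2 = 32/53
  G: (20/53) * 1 = 20/53
  B: (15/53) * 3 = 45/53
Sum = (8 + 32 + 20 + 45)/53 = 105/53

L = 105/53 = 1.9811 bits/symbol


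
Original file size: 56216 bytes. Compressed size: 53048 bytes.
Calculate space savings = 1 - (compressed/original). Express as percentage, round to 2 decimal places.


ratio = compressed/original = 53048/56216 = 0.943646
savings = 1 - ratio = 1 - 0.943646 = 0.056354
as a percentage: 0.056354 * 100 = 5.64%

Space savings = 1 - 53048/56216 = 5.64%


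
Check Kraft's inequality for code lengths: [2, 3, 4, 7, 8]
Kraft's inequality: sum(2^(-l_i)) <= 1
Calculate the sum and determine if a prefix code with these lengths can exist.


Sum = 2^(-2) + 2^(-3) + 2^(-4) + 2^(-7) + 2^(-8)
    = 0.25 + 0.125 + 0.0625 + 0.0078125 + 0.00390625
    = 115/256 = 0.44921875
Since 0.44921875 <= 1, Kraft's inequality IS satisfied.
A prefix code with these lengths CAN exist.

Kraft sum = 0.44921875. Satisfied.


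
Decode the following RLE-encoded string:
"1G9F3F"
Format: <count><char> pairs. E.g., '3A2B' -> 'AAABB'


Expanding each <count><char> pair:
  1G -> 'G'
  9F -> 'FFFFFFFFF'
  3F -> 'FFF'

Decoded = GFFFFFFFFFFFF


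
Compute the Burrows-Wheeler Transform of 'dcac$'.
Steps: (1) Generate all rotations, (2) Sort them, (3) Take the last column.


Rotations (sorted):
  0: $dcac -> last char: c
  1: ac$dc -> last char: c
  2: c$dca -> last char: a
  3: cac$d -> last char: d
  4: dcac$ -> last char: $


BWT = ccad$


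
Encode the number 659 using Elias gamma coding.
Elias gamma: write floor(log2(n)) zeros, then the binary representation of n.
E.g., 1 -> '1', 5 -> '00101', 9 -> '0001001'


num_bits = floor(log2(659)) + 1 = 10
leading_zeros = num_bits - 1 = 9
binary(659) = 1010010011

Elias gamma(659) = '000000000' + '1010010011' = 0000000001010010011 (19 bits)


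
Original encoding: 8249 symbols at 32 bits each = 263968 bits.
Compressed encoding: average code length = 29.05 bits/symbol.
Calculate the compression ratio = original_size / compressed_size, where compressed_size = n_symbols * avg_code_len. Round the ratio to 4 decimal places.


original_size = n_symbols * orig_bits = 8249 * 32 = 263968 bits
compressed_size = n_symbols * avg_code_len = 8249 * 29.05 = 239633.45 bits
ratio = original_size / compressed_size = 263968 / 239633.45 = 1.1015

Compression ratio = 1.1015


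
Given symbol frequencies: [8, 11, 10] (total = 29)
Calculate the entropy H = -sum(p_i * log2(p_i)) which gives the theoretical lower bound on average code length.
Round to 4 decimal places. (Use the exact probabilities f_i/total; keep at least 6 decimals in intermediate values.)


Per-symbol terms -p_i * log2(p_i) with p_i = f_i/29:
  p = 8/29 = 0.275862: log2(p) = -1.857981, -p*log2(p) = 0.512546
  p = 11/29 = 0.379310: log2(p) = -1.398549, -p*log2(p) = 0.530484
  p = 10/29 = 0.344828: log2(p) = -1.536053, -p*log2(p) = 0.529673
H = 0.512546 + 0.530484 + 0.529673 = 1.572703

H = 1.5727 bits/symbol


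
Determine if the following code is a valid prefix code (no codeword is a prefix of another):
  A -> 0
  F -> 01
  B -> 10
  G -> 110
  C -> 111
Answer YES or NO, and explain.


Checking each pair (does one codeword prefix another?):
  A='0' vs F='01': prefix -- VIOLATION

NO -- this is NOT a valid prefix code. A (0) is a prefix of F (01).


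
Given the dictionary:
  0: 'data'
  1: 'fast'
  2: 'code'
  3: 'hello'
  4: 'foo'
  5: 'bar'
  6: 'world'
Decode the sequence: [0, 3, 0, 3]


Look up each index in the dictionary:
  0 -> 'data'
  3 -> 'hello'
  0 -> 'data'
  3 -> 'hello'

Decoded: "data hello data hello"


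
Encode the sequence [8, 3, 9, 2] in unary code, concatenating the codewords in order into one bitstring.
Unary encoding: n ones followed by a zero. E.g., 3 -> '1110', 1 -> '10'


Encode each number as n ones followed by a terminating 0:
  8 -> 111111110 (9 bits)
  3 -> 1110 (4 bits)
  9 -> 1111111110 (10 bits)
  2 -> 110 (3 bits)
Total length = 9 + 4 + 10 + 3 = 26 bits.

Unary([8, 3, 9, 2]) = 11111111011101111111110110 (26 bits)


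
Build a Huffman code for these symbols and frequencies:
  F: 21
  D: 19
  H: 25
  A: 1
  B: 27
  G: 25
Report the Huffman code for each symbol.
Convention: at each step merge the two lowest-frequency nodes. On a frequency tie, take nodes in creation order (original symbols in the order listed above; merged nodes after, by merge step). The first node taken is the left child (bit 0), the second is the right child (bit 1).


Huffman tree construction:
Step 1: Merge A(1) + D(19) = 20
Step 2: Merge (A+D)(20) + F(21) = 41
Step 3: Merge H(25) + G(25) = 50
Step 4: Merge B(27) + ((A+D)+F)(41) = 68
Step 5: Merge (H+G)(50) + (B+((A+D)+F))(68) = 118
Read each symbol's code off the tree from the root (left child = 0, right child = 1).

Codes:
  F: 111 (length 3)
  D: 1101 (length 4)
  H: 00 (length 2)
  A: 1100 (length 4)
  B: 10 (length 2)
  G: 01 (length 2)
Average code length: 297/118 = 2.5169 bits/symbol


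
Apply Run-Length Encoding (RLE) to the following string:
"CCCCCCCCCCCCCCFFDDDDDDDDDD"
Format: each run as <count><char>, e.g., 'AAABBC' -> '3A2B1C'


Scanning runs left to right:
  i=0: run of 'C' x 14 -> '14C'
  i=14: run of 'F' x 2 -> '2F'
  i=16: run of 'D' x 10 -> '10D'

RLE = 14C2F10D


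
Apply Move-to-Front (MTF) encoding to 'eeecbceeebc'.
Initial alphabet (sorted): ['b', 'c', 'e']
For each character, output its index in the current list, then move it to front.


MTF encoding:
'e': index 2 in ['b', 'c', 'e'] -> ['e', 'b', 'c']
'e': index 0 in ['e', 'b', 'c'] -> ['e', 'b', 'c']
'e': index 0 in ['e', 'b', 'c'] -> ['e', 'b', 'c']
'c': index 2 in ['e', 'b', 'c'] -> ['c', 'e', 'b']
'b': index 2 in ['c', 'e', 'b'] -> ['b', 'c', 'e']
'c': index 1 in ['b', 'c', 'e'] -> ['c', 'b', 'e']
'e': index 2 in ['c', 'b', 'e'] -> ['e', 'c', 'b']
'e': index 0 in ['e', 'c', 'b'] -> ['e', 'c', 'b']
'e': index 0 in ['e', 'c', 'b'] -> ['e', 'c', 'b']
'b': index 2 in ['e', 'c', 'b'] -> ['b', 'e', 'c']
'c': index 2 in ['b', 'e', 'c'] -> ['c', 'b', 'e']


Output: [2, 0, 0, 2, 2, 1, 2, 0, 0, 2, 2]


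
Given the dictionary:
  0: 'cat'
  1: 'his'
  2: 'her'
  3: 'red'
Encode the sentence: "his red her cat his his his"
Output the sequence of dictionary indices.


Look up each word in the dictionary:
  'his' -> 1
  'red' -> 3
  'her' -> 2
  'cat' -> 0
  'his' -> 1
  'his' -> 1
  'his' -> 1

Encoded: [1, 3, 2, 0, 1, 1, 1]


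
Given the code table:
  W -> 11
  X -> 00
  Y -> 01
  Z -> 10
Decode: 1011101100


Decoding:
10 -> Z
11 -> W
10 -> Z
11 -> W
00 -> X


Result: ZWZWX


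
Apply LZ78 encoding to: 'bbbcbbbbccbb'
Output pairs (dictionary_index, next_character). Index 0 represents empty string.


LZ78 encoding steps:
Dictionary: {0: ''}
Step 1: w='' (idx 0), next='b' -> output (0, 'b'), add 'b' as idx 1
Step 2: w='b' (idx 1), next='b' -> output (1, 'b'), add 'bb' as idx 2
Step 3: w='' (idx 0), next='c' -> output (0, 'c'), add 'c' as idx 3
Step 4: w='bb' (idx 2), next='b' -> output (2, 'b'), add 'bbb' as idx 4
Step 5: w='b' (idx 1), next='c' -> output (1, 'c'), add 'bc' as idx 5
Step 6: w='c' (idx 3), next='b' -> output (3, 'b'), add 'cb' as idx 6
Step 7: w='b' (idx 1), end of input -> output (1, '')


Encoded: [(0, 'b'), (1, 'b'), (0, 'c'), (2, 'b'), (1, 'c'), (3, 'b'), (1, '')]


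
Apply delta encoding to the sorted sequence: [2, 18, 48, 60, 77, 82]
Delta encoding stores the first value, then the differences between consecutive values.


First value: 2
Deltas:
  18 - 2 = 16
  48 - 18 = 30
  60 - 48 = 12
  77 - 60 = 17
  82 - 77 = 5


Delta encoded: [2, 16, 30, 12, 17, 5]


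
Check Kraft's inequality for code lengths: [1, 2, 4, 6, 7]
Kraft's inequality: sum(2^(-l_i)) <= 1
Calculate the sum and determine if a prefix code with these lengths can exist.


Sum = 2^(-1) + 2^(-2) + 2^(-4) + 2^(-6) + 2^(-7)
    = 0.5 + 0.25 + 0.0625 + 0.015625 + 0.0078125
    = 107/128 = 0.8359375
Since 0.8359375 <= 1, Kraft's inequality IS satisfied.
A prefix code with these lengths CAN exist.

Kraft sum = 0.8359375. Satisfied.


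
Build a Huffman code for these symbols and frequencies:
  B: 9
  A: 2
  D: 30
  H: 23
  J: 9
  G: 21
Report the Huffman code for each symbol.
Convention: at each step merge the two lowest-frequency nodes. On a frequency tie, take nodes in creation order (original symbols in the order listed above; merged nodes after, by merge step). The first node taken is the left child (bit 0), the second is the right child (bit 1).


Huffman tree construction:
Step 1: Merge A(2) + B(9) = 11
Step 2: Merge J(9) + (A+B)(11) = 20
Step 3: Merge (J+(A+B))(20) + G(21) = 41
Step 4: Merge H(23) + D(30) = 53
Step 5: Merge ((J+(A+B))+G)(41) + (H+D)(53) = 94
Read each symbol's code off the tree from the root (left child = 0, right child = 1).

Codes:
  B: 0011 (length 4)
  A: 0010 (length 4)
  D: 11 (length 2)
  H: 10 (length 2)
  J: 000 (length 3)
  G: 01 (length 2)
Average code length: 219/94 = 2.3298 bits/symbol


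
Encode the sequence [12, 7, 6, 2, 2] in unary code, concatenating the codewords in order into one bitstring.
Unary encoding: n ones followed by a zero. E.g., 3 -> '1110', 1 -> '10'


Encode each number as n ones followed by a terminating 0:
  12 -> 1111111111110 (13 bits)
  7 -> 11111110 (8 bits)
  6 -> 1111110 (7 bits)
  2 -> 110 (3 bits)
  2 -> 110 (3 bits)
Total length = 13 + 8 + 7 + 3 + 3 = 34 bits.

Unary([12, 7, 6, 2, 2]) = 1111111111110111111101111110110110 (34 bits)


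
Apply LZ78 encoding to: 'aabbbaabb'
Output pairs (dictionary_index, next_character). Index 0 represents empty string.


LZ78 encoding steps:
Dictionary: {0: ''}
Step 1: w='' (idx 0), next='a' -> output (0, 'a'), add 'a' as idx 1
Step 2: w='a' (idx 1), next='b' -> output (1, 'b'), add 'ab' as idx 2
Step 3: w='' (idx 0), next='b' -> output (0, 'b'), add 'b' as idx 3
Step 4: w='b' (idx 3), next='a' -> output (3, 'a'), add 'ba' as idx 4
Step 5: w='ab' (idx 2), next='b' -> output (2, 'b'), add 'abb' as idx 5


Encoded: [(0, 'a'), (1, 'b'), (0, 'b'), (3, 'a'), (2, 'b')]


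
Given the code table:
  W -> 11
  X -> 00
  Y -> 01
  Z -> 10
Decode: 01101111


Decoding:
01 -> Y
10 -> Z
11 -> W
11 -> W


Result: YZWW


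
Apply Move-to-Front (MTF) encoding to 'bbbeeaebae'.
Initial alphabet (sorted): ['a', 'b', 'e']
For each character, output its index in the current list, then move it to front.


MTF encoding:
'b': index 1 in ['a', 'b', 'e'] -> ['b', 'a', 'e']
'b': index 0 in ['b', 'a', 'e'] -> ['b', 'a', 'e']
'b': index 0 in ['b', 'a', 'e'] -> ['b', 'a', 'e']
'e': index 2 in ['b', 'a', 'e'] -> ['e', 'b', 'a']
'e': index 0 in ['e', 'b', 'a'] -> ['e', 'b', 'a']
'a': index 2 in ['e', 'b', 'a'] -> ['a', 'e', 'b']
'e': index 1 in ['a', 'e', 'b'] -> ['e', 'a', 'b']
'b': index 2 in ['e', 'a', 'b'] -> ['b', 'e', 'a']
'a': index 2 in ['b', 'e', 'a'] -> ['a', 'b', 'e']
'e': index 2 in ['a', 'b', 'e'] -> ['e', 'a', 'b']


Output: [1, 0, 0, 2, 0, 2, 1, 2, 2, 2]


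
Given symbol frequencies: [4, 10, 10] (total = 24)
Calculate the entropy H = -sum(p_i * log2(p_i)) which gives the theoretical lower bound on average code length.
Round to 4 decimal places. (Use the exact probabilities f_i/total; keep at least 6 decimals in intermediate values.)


Per-symbol terms -p_i * log2(p_i) with p_i = f_i/24:
  p = 4/24 = 0.166667: log2(p) = -2.584963, -p*log2(p) = 0.430827
  p = 10/24 = 0.416667: log2(p) = -1.263034, -p*log2(p) = 0.526264
  p = 10/24 = 0.416667: log2(p) = -1.263034, -p*log2(p) = 0.526264
H = 0.430827 + 0.526264 + 0.526264 = 1.483355

H = 1.4834 bits/symbol


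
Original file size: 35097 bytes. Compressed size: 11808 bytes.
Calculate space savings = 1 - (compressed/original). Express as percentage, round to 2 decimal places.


ratio = compressed/original = 11808/35097 = 0.336439
savings = 1 - ratio = 1 - 0.336439 = 0.663561
as a percentage: 0.663561 * 100 = 66.36%

Space savings = 1 - 11808/35097 = 66.36%


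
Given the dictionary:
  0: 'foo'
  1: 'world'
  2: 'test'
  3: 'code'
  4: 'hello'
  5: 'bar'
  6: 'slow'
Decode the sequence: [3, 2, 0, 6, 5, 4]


Look up each index in the dictionary:
  3 -> 'code'
  2 -> 'test'
  0 -> 'foo'
  6 -> 'slow'
  5 -> 'bar'
  4 -> 'hello'

Decoded: "code test foo slow bar hello"


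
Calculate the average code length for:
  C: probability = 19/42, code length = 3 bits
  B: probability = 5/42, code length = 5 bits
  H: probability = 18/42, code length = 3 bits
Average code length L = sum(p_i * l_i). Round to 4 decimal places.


Weighted contributions p_i * l_i:
  C: (19/42) * 3 = 57/42
  B: (5/42) * 5 = 25/42
  H: (18/42) * 3 = 54/42
Sum = (57 + 25 + 54)/42 = 136/42

L = 136/42 = 3.2381 bits/symbol


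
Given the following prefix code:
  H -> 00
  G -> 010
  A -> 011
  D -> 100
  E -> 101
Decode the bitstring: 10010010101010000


Decoding step by step:
Bits 100 -> D
Bits 100 -> D
Bits 101 -> E
Bits 010 -> G
Bits 100 -> D
Bits 00 -> H


Decoded message: DDEGDH


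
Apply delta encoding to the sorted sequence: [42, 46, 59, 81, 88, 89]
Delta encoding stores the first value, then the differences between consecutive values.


First value: 42
Deltas:
  46 - 42 = 4
  59 - 46 = 13
  81 - 59 = 22
  88 - 81 = 7
  89 - 88 = 1


Delta encoded: [42, 4, 13, 22, 7, 1]


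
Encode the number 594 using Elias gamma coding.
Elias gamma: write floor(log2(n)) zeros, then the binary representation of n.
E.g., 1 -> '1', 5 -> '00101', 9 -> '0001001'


num_bits = floor(log2(594)) + 1 = 10
leading_zeros = num_bits - 1 = 9
binary(594) = 1001010010

Elias gamma(594) = '000000000' + '1001010010' = 0000000001001010010 (19 bits)


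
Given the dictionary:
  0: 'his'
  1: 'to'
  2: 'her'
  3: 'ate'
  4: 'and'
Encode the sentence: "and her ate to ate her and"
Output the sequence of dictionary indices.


Look up each word in the dictionary:
  'and' -> 4
  'her' -> 2
  'ate' -> 3
  'to' -> 1
  'ate' -> 3
  'her' -> 2
  'and' -> 4

Encoded: [4, 2, 3, 1, 3, 2, 4]


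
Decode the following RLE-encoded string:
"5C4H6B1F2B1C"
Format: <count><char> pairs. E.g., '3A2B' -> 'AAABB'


Expanding each <count><char> pair:
  5C -> 'CCCCC'
  4H -> 'HHHH'
  6B -> 'BBBBBB'
  1F -> 'F'
  2B -> 'BB'
  1C -> 'C'

Decoded = CCCCCHHHHBBBBBBFBBC


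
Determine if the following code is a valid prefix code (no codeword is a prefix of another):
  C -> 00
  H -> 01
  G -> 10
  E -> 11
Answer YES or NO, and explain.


Checking each pair (does one codeword prefix another?):
  C='00' vs H='01': no prefix
  C='00' vs G='10': no prefix
  C='00' vs E='11': no prefix
  H='01' vs C='00': no prefix
  H='01' vs G='10': no prefix
  H='01' vs E='11': no prefix
  G='10' vs C='00': no prefix
  G='10' vs H='01': no prefix
  G='10' vs E='11': no prefix
  E='11' vs C='00': no prefix
  E='11' vs H='01': no prefix
  E='11' vs G='10': no prefix
No violation found over all pairs.

YES -- this is a valid prefix code. No codeword is a prefix of any other codeword.


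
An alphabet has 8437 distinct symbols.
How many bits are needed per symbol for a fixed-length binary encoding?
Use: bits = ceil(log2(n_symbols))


log2(8437) = 13.0425
Bracket: 2^13 = 8192 < 8437 <= 2^14 = 16384
So ceil(log2(8437)) = 14

bits = ceil(log2(8437)) = ceil(13.0425) = 14 bits


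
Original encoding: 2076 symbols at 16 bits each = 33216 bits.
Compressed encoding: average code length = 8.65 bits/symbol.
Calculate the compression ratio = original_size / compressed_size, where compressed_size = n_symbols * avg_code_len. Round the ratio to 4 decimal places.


original_size = n_symbols * orig_bits = 2076 * 16 = 33216 bits
compressed_size = n_symbols * avg_code_len = 2076 * 8.65 = 17957.4 bits
ratio = original_size / compressed_size = 33216 / 17957.4 = 1.8497

Compression ratio = 1.8497


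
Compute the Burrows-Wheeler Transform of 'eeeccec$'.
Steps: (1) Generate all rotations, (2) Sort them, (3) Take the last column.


Rotations (sorted):
  0: $eeeccec -> last char: c
  1: c$eeecce -> last char: e
  2: ccec$eee -> last char: e
  3: cec$eeec -> last char: c
  4: ec$eeecc -> last char: c
  5: eccec$ee -> last char: e
  6: eeccec$e -> last char: e
  7: eeeccec$ -> last char: $


BWT = ceeccee$


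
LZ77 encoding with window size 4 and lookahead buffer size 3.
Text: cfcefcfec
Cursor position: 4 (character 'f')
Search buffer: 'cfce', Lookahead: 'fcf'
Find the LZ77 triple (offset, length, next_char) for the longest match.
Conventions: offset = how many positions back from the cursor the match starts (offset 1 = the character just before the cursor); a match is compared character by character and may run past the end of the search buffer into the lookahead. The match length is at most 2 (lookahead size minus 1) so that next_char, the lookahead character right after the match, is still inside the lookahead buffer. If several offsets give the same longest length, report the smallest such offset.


Try each offset into the search buffer:
  offset=1 (pos 3, char 'e'): match length 0
  offset=2 (pos 2, char 'c'): match length 0
  offset=3 (pos 1, char 'f'): match length 2
  offset=4 (pos 0, char 'c'): match length 0
Longest match has length 2 at offset 3.
next_char = character at position 4 + 2 = 6 -> 'f'

Best match: offset=3, length=2 (matching 'fc' starting at position 1)
LZ77 triple: (3, 2, 'f')


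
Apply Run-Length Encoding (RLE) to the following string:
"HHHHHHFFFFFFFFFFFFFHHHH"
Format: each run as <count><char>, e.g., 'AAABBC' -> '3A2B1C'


Scanning runs left to right:
  i=0: run of 'H' x 6 -> '6H'
  i=6: run of 'F' x 13 -> '13F'
  i=19: run of 'H' x 4 -> '4H'

RLE = 6H13F4H


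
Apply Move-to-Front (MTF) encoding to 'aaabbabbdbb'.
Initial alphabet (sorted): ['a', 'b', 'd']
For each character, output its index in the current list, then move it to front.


MTF encoding:
'a': index 0 in ['a', 'b', 'd'] -> ['a', 'b', 'd']
'a': index 0 in ['a', 'b', 'd'] -> ['a', 'b', 'd']
'a': index 0 in ['a', 'b', 'd'] -> ['a', 'b', 'd']
'b': index 1 in ['a', 'b', 'd'] -> ['b', 'a', 'd']
'b': index 0 in ['b', 'a', 'd'] -> ['b', 'a', 'd']
'a': index 1 in ['b', 'a', 'd'] -> ['a', 'b', 'd']
'b': index 1 in ['a', 'b', 'd'] -> ['b', 'a', 'd']
'b': index 0 in ['b', 'a', 'd'] -> ['b', 'a', 'd']
'd': index 2 in ['b', 'a', 'd'] -> ['d', 'b', 'a']
'b': index 1 in ['d', 'b', 'a'] -> ['b', 'd', 'a']
'b': index 0 in ['b', 'd', 'a'] -> ['b', 'd', 'a']


Output: [0, 0, 0, 1, 0, 1, 1, 0, 2, 1, 0]


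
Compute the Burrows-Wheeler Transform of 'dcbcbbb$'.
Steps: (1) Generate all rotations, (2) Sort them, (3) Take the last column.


Rotations (sorted):
  0: $dcbcbbb -> last char: b
  1: b$dcbcbb -> last char: b
  2: bb$dcbcb -> last char: b
  3: bbb$dcbc -> last char: c
  4: bcbbb$dc -> last char: c
  5: cbbb$dcb -> last char: b
  6: cbcbbb$d -> last char: d
  7: dcbcbbb$ -> last char: $


BWT = bbbccbd$


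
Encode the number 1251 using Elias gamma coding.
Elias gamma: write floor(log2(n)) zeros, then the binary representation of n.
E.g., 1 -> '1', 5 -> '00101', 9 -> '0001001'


num_bits = floor(log2(1251)) + 1 = 11
leading_zeros = num_bits - 1 = 10
binary(1251) = 10011100011

Elias gamma(1251) = '0000000000' + '10011100011' = 000000000010011100011 (21 bits)


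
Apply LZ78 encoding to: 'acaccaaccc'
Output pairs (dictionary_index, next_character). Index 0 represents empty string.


LZ78 encoding steps:
Dictionary: {0: ''}
Step 1: w='' (idx 0), next='a' -> output (0, 'a'), add 'a' as idx 1
Step 2: w='' (idx 0), next='c' -> output (0, 'c'), add 'c' as idx 2
Step 3: w='a' (idx 1), next='c' -> output (1, 'c'), add 'ac' as idx 3
Step 4: w='c' (idx 2), next='a' -> output (2, 'a'), add 'ca' as idx 4
Step 5: w='ac' (idx 3), next='c' -> output (3, 'c'), add 'acc' as idx 5
Step 6: w='c' (idx 2), end of input -> output (2, '')


Encoded: [(0, 'a'), (0, 'c'), (1, 'c'), (2, 'a'), (3, 'c'), (2, '')]


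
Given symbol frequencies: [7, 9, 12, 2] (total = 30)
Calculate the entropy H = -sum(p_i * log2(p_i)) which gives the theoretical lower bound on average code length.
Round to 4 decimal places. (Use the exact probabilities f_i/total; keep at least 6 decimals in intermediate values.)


Per-symbol terms -p_i * log2(p_i) with p_i = f_i/30:
  p = 7/30 = 0.233333: log2(p) = -2.099536, -p*log2(p) = 0.489892
  p = 9/30 = 0.300000: log2(p) = -1.736966, -p*log2(p) = 0.521090
  p = 12/30 = 0.400000: log2(p) = -1.321928, -p*log2(p) = 0.528771
  p = 2/30 = 0.066667: log2(p) = -3.906891, -p*log2(p) = 0.260459
H = 0.489892 + 0.521090 + 0.528771 + 0.260459 = 1.800212

H = 1.8002 bits/symbol


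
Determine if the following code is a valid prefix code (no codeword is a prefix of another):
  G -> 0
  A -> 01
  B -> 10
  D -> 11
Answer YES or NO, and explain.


Checking each pair (does one codeword prefix another?):
  G='0' vs A='01': prefix -- VIOLATION

NO -- this is NOT a valid prefix code. G (0) is a prefix of A (01).


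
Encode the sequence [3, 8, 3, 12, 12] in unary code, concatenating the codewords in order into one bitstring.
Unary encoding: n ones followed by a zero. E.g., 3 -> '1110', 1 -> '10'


Encode each number as n ones followed by a terminating 0:
  3 -> 1110 (4 bits)
  8 -> 111111110 (9 bits)
  3 -> 1110 (4 bits)
  12 -> 1111111111110 (13 bits)
  12 -> 1111111111110 (13 bits)
Total length = 4 + 9 + 4 + 13 + 13 = 43 bits.

Unary([3, 8, 3, 12, 12]) = 1110111111110111011111111111101111111111110 (43 bits)


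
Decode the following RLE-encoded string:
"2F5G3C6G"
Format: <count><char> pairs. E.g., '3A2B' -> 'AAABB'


Expanding each <count><char> pair:
  2F -> 'FF'
  5G -> 'GGGGG'
  3C -> 'CCC'
  6G -> 'GGGGGG'

Decoded = FFGGGGGCCCGGGGGG


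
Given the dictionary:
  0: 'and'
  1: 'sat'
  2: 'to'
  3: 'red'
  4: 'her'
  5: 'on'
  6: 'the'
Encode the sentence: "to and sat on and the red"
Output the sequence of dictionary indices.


Look up each word in the dictionary:
  'to' -> 2
  'and' -> 0
  'sat' -> 1
  'on' -> 5
  'and' -> 0
  'the' -> 6
  'red' -> 3

Encoded: [2, 0, 1, 5, 0, 6, 3]


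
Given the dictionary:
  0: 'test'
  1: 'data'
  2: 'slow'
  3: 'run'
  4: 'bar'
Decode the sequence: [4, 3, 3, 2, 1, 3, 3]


Look up each index in the dictionary:
  4 -> 'bar'
  3 -> 'run'
  3 -> 'run'
  2 -> 'slow'
  1 -> 'data'
  3 -> 'run'
  3 -> 'run'

Decoded: "bar run run slow data run run"


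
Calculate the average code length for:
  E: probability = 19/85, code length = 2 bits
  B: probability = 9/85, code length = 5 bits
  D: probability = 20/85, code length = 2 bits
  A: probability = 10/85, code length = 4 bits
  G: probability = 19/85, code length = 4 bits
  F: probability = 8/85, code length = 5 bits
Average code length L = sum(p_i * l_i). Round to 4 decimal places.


Weighted contributions p_i * l_i:
  E: (19/85) * 2 = 38/85
  B: (9/85) * 5 = 45/85
  D: (20/85) * 2 = 40/85
  A: (10/85) * 4 = 40/85
  G: (19/85) * 4 = 76/85
  F: (8/85) * 5 = 40/85
Sum = (38 + 45 + 40 + 40 + 76 + 40)/85 = 279/85

L = 279/85 = 3.2824 bits/symbol


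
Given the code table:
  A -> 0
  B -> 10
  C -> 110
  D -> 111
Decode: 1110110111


Decoding:
111 -> D
0 -> A
110 -> C
111 -> D


Result: DACD


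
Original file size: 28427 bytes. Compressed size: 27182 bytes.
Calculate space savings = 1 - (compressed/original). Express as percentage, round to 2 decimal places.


ratio = compressed/original = 27182/28427 = 0.956204
savings = 1 - ratio = 1 - 0.956204 = 0.043796
as a percentage: 0.043796 * 100 = 4.38%

Space savings = 1 - 27182/28427 = 4.38%


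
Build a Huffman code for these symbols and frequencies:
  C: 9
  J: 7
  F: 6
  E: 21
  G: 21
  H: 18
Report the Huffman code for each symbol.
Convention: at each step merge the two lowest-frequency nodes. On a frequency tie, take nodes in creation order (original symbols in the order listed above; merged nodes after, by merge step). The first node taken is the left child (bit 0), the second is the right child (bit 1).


Huffman tree construction:
Step 1: Merge F(6) + J(7) = 13
Step 2: Merge C(9) + (F+J)(13) = 22
Step 3: Merge H(18) + E(21) = 39
Step 4: Merge G(21) + (C+(F+J))(22) = 43
Step 5: Merge (H+E)(39) + (G+(C+(F+J)))(43) = 82
Read each symbol's code off the tree from the root (left child = 0, right child = 1).

Codes:
  C: 110 (length 3)
  J: 1111 (length 4)
  F: 1110 (length 4)
  E: 01 (length 2)
  G: 10 (length 2)
  H: 00 (length 2)
Average code length: 199/82 = 2.4268 bits/symbol


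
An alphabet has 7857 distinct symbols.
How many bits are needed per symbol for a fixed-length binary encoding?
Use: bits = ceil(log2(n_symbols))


log2(7857) = 12.9398
Bracket: 2^12 = 4096 < 7857 <= 2^13 = 8192
So ceil(log2(7857)) = 13

bits = ceil(log2(7857)) = ceil(12.9398) = 13 bits


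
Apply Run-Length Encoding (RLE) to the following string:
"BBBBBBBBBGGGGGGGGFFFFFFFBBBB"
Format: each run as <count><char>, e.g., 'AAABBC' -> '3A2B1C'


Scanning runs left to right:
  i=0: run of 'B' x 9 -> '9B'
  i=9: run of 'G' x 8 -> '8G'
  i=17: run of 'F' x 7 -> '7F'
  i=24: run of 'B' x 4 -> '4B'

RLE = 9B8G7F4B


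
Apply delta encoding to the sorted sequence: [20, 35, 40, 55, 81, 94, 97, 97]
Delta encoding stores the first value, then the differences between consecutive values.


First value: 20
Deltas:
  35 - 20 = 15
  40 - 35 = 5
  55 - 40 = 15
  81 - 55 = 26
  94 - 81 = 13
  97 - 94 = 3
  97 - 97 = 0


Delta encoded: [20, 15, 5, 15, 26, 13, 3, 0]


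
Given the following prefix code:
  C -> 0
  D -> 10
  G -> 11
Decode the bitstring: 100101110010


Decoding step by step:
Bits 10 -> D
Bits 0 -> C
Bits 10 -> D
Bits 11 -> G
Bits 10 -> D
Bits 0 -> C
Bits 10 -> D


Decoded message: DCDGDCD


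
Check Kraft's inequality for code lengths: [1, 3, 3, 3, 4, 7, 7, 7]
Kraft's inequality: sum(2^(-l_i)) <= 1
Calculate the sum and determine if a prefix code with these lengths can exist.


Sum = 2^(-1) + 2^(-3) + 2^(-3) + 2^(-3) + 2^(-4) + 2^(-7) + 2^(-7) + 2^(-7)
    = 0.5 + 0.125 + 0.125 + 0.125 + 0.0625 + 0.0078125 + 0.0078125 + 0.0078125
    = 123/128 = 0.9609375
Since 0.9609375 <= 1, Kraft's inequality IS satisfied.
A prefix code with these lengths CAN exist.

Kraft sum = 0.9609375. Satisfied.


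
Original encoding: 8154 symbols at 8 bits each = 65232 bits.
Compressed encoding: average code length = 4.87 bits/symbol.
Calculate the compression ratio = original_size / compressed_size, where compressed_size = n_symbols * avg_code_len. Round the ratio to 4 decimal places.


original_size = n_symbols * orig_bits = 8154 * 8 = 65232 bits
compressed_size = n_symbols * avg_code_len = 8154 * 4.87 = 39709.98 bits
ratio = original_size / compressed_size = 65232 / 39709.98 = 1.6427

Compression ratio = 1.6427


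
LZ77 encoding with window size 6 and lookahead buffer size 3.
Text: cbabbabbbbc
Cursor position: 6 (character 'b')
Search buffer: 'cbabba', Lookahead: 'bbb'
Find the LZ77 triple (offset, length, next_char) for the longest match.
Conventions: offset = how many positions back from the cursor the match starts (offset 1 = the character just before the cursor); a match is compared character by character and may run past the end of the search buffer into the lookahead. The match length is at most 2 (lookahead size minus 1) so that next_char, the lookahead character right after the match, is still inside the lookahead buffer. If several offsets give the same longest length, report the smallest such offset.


Try each offset into the search buffer:
  offset=1 (pos 5, char 'a'): match length 0
  offset=2 (pos 4, char 'b'): match length 1
  offset=3 (pos 3, char 'b'): match length 2
  offset=4 (pos 2, char 'a'): match length 0
  offset=5 (pos 1, char 'b'): match length 1
  offset=6 (pos 0, char 'c'): match length 0
Longest match has length 2 at offset 3.
next_char = character at position 6 + 2 = 8 -> 'b'

Best match: offset=3, length=2 (matching 'bb' starting at position 3)
LZ77 triple: (3, 2, 'b')


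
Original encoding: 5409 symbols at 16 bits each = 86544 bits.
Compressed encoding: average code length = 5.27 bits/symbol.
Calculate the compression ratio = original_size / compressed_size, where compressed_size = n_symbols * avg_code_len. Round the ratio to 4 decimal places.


original_size = n_symbols * orig_bits = 5409 * 16 = 86544 bits
compressed_size = n_symbols * avg_code_len = 5409 * 5.27 = 28505.43 bits
ratio = original_size / compressed_size = 86544 / 28505.43 = 3.0361

Compression ratio = 3.0361


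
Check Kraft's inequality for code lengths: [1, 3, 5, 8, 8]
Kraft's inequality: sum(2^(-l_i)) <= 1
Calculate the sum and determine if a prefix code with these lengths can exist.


Sum = 2^(-1) + 2^(-3) + 2^(-5) + 2^(-8) + 2^(-8)
    = 0.5 + 0.125 + 0.03125 + 0.00390625 + 0.00390625
    = 170/256 = 0.6640625
Since 0.6640625 <= 1, Kraft's inequality IS satisfied.
A prefix code with these lengths CAN exist.

Kraft sum = 0.6640625. Satisfied.


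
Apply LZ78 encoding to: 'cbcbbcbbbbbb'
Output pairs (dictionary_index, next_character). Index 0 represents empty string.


LZ78 encoding steps:
Dictionary: {0: ''}
Step 1: w='' (idx 0), next='c' -> output (0, 'c'), add 'c' as idx 1
Step 2: w='' (idx 0), next='b' -> output (0, 'b'), add 'b' as idx 2
Step 3: w='c' (idx 1), next='b' -> output (1, 'b'), add 'cb' as idx 3
Step 4: w='b' (idx 2), next='c' -> output (2, 'c'), add 'bc' as idx 4
Step 5: w='b' (idx 2), next='b' -> output (2, 'b'), add 'bb' as idx 5
Step 6: w='bb' (idx 5), next='b' -> output (5, 'b'), add 'bbb' as idx 6
Step 7: w='b' (idx 2), end of input -> output (2, '')


Encoded: [(0, 'c'), (0, 'b'), (1, 'b'), (2, 'c'), (2, 'b'), (5, 'b'), (2, '')]


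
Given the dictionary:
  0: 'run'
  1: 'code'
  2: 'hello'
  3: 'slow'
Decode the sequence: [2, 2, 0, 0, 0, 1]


Look up each index in the dictionary:
  2 -> 'hello'
  2 -> 'hello'
  0 -> 'run'
  0 -> 'run'
  0 -> 'run'
  1 -> 'code'

Decoded: "hello hello run run run code"


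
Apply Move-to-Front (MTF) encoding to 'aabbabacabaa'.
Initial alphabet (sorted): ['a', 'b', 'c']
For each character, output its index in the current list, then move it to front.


MTF encoding:
'a': index 0 in ['a', 'b', 'c'] -> ['a', 'b', 'c']
'a': index 0 in ['a', 'b', 'c'] -> ['a', 'b', 'c']
'b': index 1 in ['a', 'b', 'c'] -> ['b', 'a', 'c']
'b': index 0 in ['b', 'a', 'c'] -> ['b', 'a', 'c']
'a': index 1 in ['b', 'a', 'c'] -> ['a', 'b', 'c']
'b': index 1 in ['a', 'b', 'c'] -> ['b', 'a', 'c']
'a': index 1 in ['b', 'a', 'c'] -> ['a', 'b', 'c']
'c': index 2 in ['a', 'b', 'c'] -> ['c', 'a', 'b']
'a': index 1 in ['c', 'a', 'b'] -> ['a', 'c', 'b']
'b': index 2 in ['a', 'c', 'b'] -> ['b', 'a', 'c']
'a': index 1 in ['b', 'a', 'c'] -> ['a', 'b', 'c']
'a': index 0 in ['a', 'b', 'c'] -> ['a', 'b', 'c']


Output: [0, 0, 1, 0, 1, 1, 1, 2, 1, 2, 1, 0]


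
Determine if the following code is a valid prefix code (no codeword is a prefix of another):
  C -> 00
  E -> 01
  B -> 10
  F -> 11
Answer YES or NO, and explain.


Checking each pair (does one codeword prefix another?):
  C='00' vs E='01': no prefix
  C='00' vs B='10': no prefix
  C='00' vs F='11': no prefix
  E='01' vs C='00': no prefix
  E='01' vs B='10': no prefix
  E='01' vs F='11': no prefix
  B='10' vs C='00': no prefix
  B='10' vs E='01': no prefix
  B='10' vs F='11': no prefix
  F='11' vs C='00': no prefix
  F='11' vs E='01': no prefix
  F='11' vs B='10': no prefix
No violation found over all pairs.

YES -- this is a valid prefix code. No codeword is a prefix of any other codeword.


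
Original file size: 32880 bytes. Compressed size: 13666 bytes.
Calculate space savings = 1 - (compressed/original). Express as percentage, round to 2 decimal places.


ratio = compressed/original = 13666/32880 = 0.415633
savings = 1 - ratio = 1 - 0.415633 = 0.584367
as a percentage: 0.584367 * 100 = 58.44%

Space savings = 1 - 13666/32880 = 58.44%


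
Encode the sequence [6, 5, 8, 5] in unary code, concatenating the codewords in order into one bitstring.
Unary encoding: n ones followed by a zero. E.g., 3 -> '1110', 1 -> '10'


Encode each number as n ones followed by a terminating 0:
  6 -> 1111110 (7 bits)
  5 -> 111110 (6 bits)
  8 -> 111111110 (9 bits)
  5 -> 111110 (6 bits)
Total length = 7 + 6 + 9 + 6 = 28 bits.

Unary([6, 5, 8, 5]) = 1111110111110111111110111110 (28 bits)
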